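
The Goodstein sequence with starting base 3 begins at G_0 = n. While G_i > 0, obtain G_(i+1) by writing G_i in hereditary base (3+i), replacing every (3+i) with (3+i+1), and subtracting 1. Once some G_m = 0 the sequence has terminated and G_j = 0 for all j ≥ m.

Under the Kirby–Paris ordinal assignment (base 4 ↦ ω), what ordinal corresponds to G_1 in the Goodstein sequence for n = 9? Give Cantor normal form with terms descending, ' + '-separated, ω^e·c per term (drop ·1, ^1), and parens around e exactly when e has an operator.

9 —HB3→ 3^2 —bump→ 4^2 = 16 —(−1)→ 15
15 —HB4→ 3·4 + 3 —bump→ 3·5 + 3 = 18 —(−1)→ 17

ω·3 + 3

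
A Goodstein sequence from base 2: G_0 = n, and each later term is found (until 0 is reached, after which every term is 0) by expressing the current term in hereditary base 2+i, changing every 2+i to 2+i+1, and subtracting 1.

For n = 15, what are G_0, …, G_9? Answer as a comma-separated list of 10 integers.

15, 111, 1283, 18752, 326593, 6588344, 150994943, 3524450280, 100077777775, 3138578427934

(0) 15|_2 = 2^(2 + 1) + 2^2 + 2 + 1 ↦ 3^(3 + 1) + 3^3 + 3 + 1|_3 = 112 ⇒ 111
(1) 111|_3 = 3^(3 + 1) + 3^3 + 3 ↦ 4^(4 + 1) + 4^4 + 4|_4 = 1284 ⇒ 1283
(2) 1283|_4 = 4^(4 + 1) + 4^4 + 3 ↦ 5^(5 + 1) + 5^5 + 3|_5 = 18753 ⇒ 18752
(3) 18752|_5 = 5^(5 + 1) + 5^5 + 2 ↦ 6^(6 + 1) + 6^6 + 2|_6 = 326594 ⇒ 326593
(4) 326593|_6 = 6^(6 + 1) + 6^6 + 1 ↦ 7^(7 + 1) + 7^7 + 1|_7 = 6588345 ⇒ 6588344
(5) 6588344|_7 = 7^(7 + 1) + 7^7 ↦ 8^(8 + 1) + 8^8|_8 = 150994944 ⇒ 150994943
(6) 150994943|_8 = 8^(8 + 1) + 7·8^7 + 7·8^6 + 7·8^5 + 7·8^4 + 7·8^3 + 7·8^2 + 7·8 + 7 ↦ 9^(9 + 1) + 7·9^7 + 7·9^6 + 7·9^5 + 7·9^4 + 7·9^3 + 7·9^2 + 7·9 + 7|_9 = 3524450281 ⇒ 3524450280
(7) 3524450280|_9 = 9^(9 + 1) + 7·9^7 + 7·9^6 + 7·9^5 + 7·9^4 + 7·9^3 + 7·9^2 + 7·9 + 6 ↦ 10^(10 + 1) + 7·10^7 + 7·10^6 + 7·10^5 + 7·10^4 + 7·10^3 + 7·10^2 + 7·10 + 6|_10 = 100077777776 ⇒ 100077777775
(8) 100077777775|_10 = 10^(10 + 1) + 7·10^7 + 7·10^6 + 7·10^5 + 7·10^4 + 7·10^3 + 7·10^2 + 7·10 + 5 ↦ 11^(11 + 1) + 7·11^7 + 7·11^6 + 7·11^5 + 7·11^4 + 7·11^3 + 7·11^2 + 7·11 + 5|_11 = 3138578427935 ⇒ 3138578427934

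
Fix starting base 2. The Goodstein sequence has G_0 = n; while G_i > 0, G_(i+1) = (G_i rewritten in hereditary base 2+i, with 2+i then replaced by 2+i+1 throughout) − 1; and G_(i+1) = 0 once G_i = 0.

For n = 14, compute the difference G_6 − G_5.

128542131

i=0: 14 = 2^(2 + 1) + 2^2 + 2 (b=2); 2→3: 3^(3 + 1) + 3^3 + 3 = 111; 111−1 = 110
i=1: 110 = 3^(3 + 1) + 3^3 + 2 (b=3); 3→4: 4^(4 + 1) + 4^4 + 2 = 1282; 1282−1 = 1281
i=2: 1281 = 4^(4 + 1) + 4^4 + 1 (b=4); 4→5: 5^(5 + 1) + 5^5 + 1 = 18751; 18751−1 = 18750
i=3: 18750 = 5^(5 + 1) + 5^5 (b=5); 5→6: 6^(6 + 1) + 6^6 = 326592; 326592−1 = 326591
i=4: 326591 = 6^(6 + 1) + 5·6^5 + 5·6^4 + 5·6^3 + 5·6^2 + 5·6 + 5 (b=6); 6→7: 7^(7 + 1) + 5·7^5 + 5·7^4 + 5·7^3 + 5·7^2 + 5·7 + 5 = 5862841; 5862841−1 = 5862840
i=5: 5862840 = 7^(7 + 1) + 5·7^5 + 5·7^4 + 5·7^3 + 5·7^2 + 5·7 + 4 (b=7); 7→8: 8^(8 + 1) + 5·8^5 + 5·8^4 + 5·8^3 + 5·8^2 + 5·8 + 4 = 134404972; 134404972−1 = 134404971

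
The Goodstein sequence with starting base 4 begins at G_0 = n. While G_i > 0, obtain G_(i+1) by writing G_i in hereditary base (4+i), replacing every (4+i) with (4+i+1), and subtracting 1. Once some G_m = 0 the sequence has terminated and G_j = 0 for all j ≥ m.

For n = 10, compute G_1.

11

10 —HB4→ 2·4 + 2 —bump→ 2·5 + 2 = 12 —(−1)→ 11
11 —HB5→ 2·5 + 1 —bump→ 2·6 + 1 = 13 —(−1)→ 12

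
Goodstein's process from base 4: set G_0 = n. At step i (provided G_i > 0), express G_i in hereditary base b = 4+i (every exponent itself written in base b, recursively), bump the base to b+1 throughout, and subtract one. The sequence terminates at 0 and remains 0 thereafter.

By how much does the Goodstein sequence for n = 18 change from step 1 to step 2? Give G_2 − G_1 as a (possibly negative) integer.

i=0: 18 = 4^2 + 2 (b=4); 4→5: 5^2 + 2 = 27; 27−1 = 26
i=1: 26 = 5^2 + 1 (b=5); 5→6: 6^2 + 1 = 37; 37−1 = 36

10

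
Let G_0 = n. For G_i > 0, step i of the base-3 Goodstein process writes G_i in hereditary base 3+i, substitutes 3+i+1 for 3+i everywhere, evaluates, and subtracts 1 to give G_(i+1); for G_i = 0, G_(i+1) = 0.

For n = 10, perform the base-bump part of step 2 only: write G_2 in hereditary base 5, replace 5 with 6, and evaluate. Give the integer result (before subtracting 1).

[0] 10 ≡ 3^2 + 1 (base 3). Lift 4: 17. −1: 16.
[1] 16 ≡ 4^2 (base 4). Lift 5: 25. −1: 24.

28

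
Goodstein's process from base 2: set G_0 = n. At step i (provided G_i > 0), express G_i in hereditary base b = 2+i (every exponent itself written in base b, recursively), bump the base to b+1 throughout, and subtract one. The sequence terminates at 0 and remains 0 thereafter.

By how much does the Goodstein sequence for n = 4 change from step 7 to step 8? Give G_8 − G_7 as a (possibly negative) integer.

[0] 4 ≡ 2^2 (base 2). Lift 3: 27. −1: 26.
[1] 26 ≡ 2·3^2 + 2·3 + 2 (base 3). Lift 4: 42. −1: 41.
[2] 41 ≡ 2·4^2 + 2·4 + 1 (base 4). Lift 5: 61. −1: 60.
[3] 60 ≡ 2·5^2 + 2·5 (base 5). Lift 6: 84. −1: 83.
[4] 83 ≡ 2·6^2 + 6 + 5 (base 6). Lift 7: 110. −1: 109.
[5] 109 ≡ 2·7^2 + 7 + 4 (base 7). Lift 8: 140. −1: 139.
[6] 139 ≡ 2·8^2 + 8 + 3 (base 8). Lift 9: 174. −1: 173.
[7] 173 ≡ 2·9^2 + 9 + 2 (base 9). Lift 10: 212. −1: 211.

38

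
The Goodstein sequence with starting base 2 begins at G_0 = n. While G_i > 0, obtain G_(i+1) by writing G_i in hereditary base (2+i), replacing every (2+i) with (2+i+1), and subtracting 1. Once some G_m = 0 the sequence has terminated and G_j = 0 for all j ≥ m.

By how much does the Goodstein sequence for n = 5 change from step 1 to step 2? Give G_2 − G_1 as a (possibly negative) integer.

step 0: 5 = 2^2 + 1; sub 3 for 2: 3^3 + 1; = 28; G_1 = 28−1 = 27
step 1: 27 = 3^3; sub 4 for 3: 4^4; = 256; G_2 = 256−1 = 255

228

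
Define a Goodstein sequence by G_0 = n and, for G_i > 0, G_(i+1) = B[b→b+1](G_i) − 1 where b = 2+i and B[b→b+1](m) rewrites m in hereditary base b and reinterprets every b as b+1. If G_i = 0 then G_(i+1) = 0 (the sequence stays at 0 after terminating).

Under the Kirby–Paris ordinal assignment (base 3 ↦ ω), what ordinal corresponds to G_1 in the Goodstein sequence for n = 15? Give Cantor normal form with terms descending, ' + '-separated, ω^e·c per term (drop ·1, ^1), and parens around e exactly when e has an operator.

15 —HB2→ 2^(2 + 1) + 2^2 + 2 + 1 —bump→ 3^(3 + 1) + 3^3 + 3 + 1 = 112 —(−1)→ 111
111 —HB3→ 3^(3 + 1) + 3^3 + 3 —bump→ 4^(4 + 1) + 4^4 + 4 = 1284 —(−1)→ 1283

ω^(ω + 1) + ω^ω + ω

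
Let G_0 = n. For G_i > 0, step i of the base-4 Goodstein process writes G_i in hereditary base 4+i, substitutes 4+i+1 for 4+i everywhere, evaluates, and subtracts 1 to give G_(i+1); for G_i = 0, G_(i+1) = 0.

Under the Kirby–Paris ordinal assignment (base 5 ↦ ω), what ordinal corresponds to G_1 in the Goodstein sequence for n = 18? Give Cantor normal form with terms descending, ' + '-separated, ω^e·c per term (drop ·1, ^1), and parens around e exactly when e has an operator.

base 4: 18 = 4^2 + 2; at 5: 5^2 + 2 = 27; next = 26
base 5: 26 = 5^2 + 1; at 6: 6^2 + 1 = 37; next = 36

ω^2 + 1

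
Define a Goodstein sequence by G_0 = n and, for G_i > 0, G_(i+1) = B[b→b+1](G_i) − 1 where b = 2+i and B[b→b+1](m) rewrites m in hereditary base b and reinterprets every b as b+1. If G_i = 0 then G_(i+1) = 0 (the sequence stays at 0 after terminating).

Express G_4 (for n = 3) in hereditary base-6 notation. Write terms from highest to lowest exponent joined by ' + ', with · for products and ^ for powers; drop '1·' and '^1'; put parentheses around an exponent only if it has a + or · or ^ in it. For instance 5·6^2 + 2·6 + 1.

base 2: 3 = 2 + 1; at 3: 3 + 1 = 4; next = 3
base 3: 3 = 3; at 4: 4 = 4; next = 3
base 4: 3 = 3; at 5: 3 = 3; next = 2
base 5: 2 = 2; at 6: 2 = 2; next = 1
base 6: 1 = 1; at 7: 1 = 1; next = 0

1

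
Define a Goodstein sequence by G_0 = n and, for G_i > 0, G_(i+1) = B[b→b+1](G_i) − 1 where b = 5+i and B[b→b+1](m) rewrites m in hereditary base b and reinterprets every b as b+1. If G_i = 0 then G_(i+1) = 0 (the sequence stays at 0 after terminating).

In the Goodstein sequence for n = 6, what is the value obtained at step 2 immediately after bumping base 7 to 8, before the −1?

i=0: 6 = 5 + 1 (b=5); 5→6: 6 + 1 = 7; 7−1 = 6
i=1: 6 = 6 (b=6); 6→7: 7 = 7; 7−1 = 6

6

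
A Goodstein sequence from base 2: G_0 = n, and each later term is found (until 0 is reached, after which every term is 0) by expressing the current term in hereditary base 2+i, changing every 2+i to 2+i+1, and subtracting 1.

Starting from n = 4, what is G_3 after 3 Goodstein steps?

60

step 0: 4 = 2^2; sub 3 for 2: 3^3; = 27; G_1 = 27−1 = 26
step 1: 26 = 2·3^2 + 2·3 + 2; sub 4 for 3: 2·4^2 + 2·4 + 2; = 42; G_2 = 42−1 = 41
step 2: 41 = 2·4^2 + 2·4 + 1; sub 5 for 4: 2·5^2 + 2·5 + 1; = 61; G_3 = 61−1 = 60
step 3: 60 = 2·5^2 + 2·5; sub 6 for 5: 2·6^2 + 2·6; = 84; G_4 = 84−1 = 83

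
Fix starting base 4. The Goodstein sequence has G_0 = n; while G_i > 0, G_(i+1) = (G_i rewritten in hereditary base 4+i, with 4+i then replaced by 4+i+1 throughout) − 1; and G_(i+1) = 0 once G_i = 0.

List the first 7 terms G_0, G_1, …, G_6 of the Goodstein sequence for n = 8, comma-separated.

8 —HB4→ 2·4 —bump→ 2·5 = 10 —(−1)→ 9
9 —HB5→ 5 + 4 —bump→ 6 + 4 = 10 —(−1)→ 9
9 —HB6→ 6 + 3 —bump→ 7 + 3 = 10 —(−1)→ 9
9 —HB7→ 7 + 2 —bump→ 8 + 2 = 10 —(−1)→ 9
9 —HB8→ 8 + 1 —bump→ 9 + 1 = 10 —(−1)→ 9
9 —HB9→ 9 —bump→ 10 = 10 —(−1)→ 9

8, 9, 9, 9, 9, 9, 9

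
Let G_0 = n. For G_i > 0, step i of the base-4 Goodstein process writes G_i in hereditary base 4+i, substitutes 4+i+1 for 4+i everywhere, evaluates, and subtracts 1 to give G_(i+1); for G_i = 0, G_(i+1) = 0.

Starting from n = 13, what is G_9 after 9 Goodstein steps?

G_0=13  [base 4] 3·4 + 1  →[4↦5]→  3·5 + 1 = 16  −1 ⇒ G_1=15
G_1=15  [base 5] 3·5  →[5↦6]→  3·6 = 18  −1 ⇒ G_2=17
G_2=17  [base 6] 2·6 + 5  →[6↦7]→  2·7 + 5 = 19  −1 ⇒ G_3=18
G_3=18  [base 7] 2·7 + 4  →[7↦8]→  2·8 + 4 = 20  −1 ⇒ G_4=19
G_4=19  [base 8] 2·8 + 3  →[8↦9]→  2·9 + 3 = 21  −1 ⇒ G_5=20
G_5=20  [base 9] 2·9 + 2  →[9↦10]→  2·10 + 2 = 22  −1 ⇒ G_6=21
G_6=21  [base 10] 2·10 + 1  →[10↦11]→  2·11 + 1 = 23  −1 ⇒ G_7=22
G_7=22  [base 11] 2·11  →[11↦12]→  2·12 = 24  −1 ⇒ G_8=23
G_8=23  [base 12] 12 + 11  →[12↦13]→  13 + 11 = 24  −1 ⇒ G_9=23

23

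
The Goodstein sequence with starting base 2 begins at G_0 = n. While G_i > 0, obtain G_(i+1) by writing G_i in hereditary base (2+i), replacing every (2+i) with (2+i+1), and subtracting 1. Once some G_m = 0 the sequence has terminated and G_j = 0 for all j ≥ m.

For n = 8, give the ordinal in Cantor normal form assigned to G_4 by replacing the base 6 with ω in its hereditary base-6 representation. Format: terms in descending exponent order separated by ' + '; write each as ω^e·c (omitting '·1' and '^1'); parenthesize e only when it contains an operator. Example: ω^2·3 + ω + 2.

G_0=8  [base 2] 2^(2 + 1)  →[2↦3]→  3^(3 + 1) = 81  −1 ⇒ G_1=80
G_1=80  [base 3] 2·3^3 + 2·3^2 + 2·3 + 2  →[3↦4]→  2·4^4 + 2·4^2 + 2·4 + 2 = 554  −1 ⇒ G_2=553
G_2=553  [base 4] 2·4^4 + 2·4^2 + 2·4 + 1  →[4↦5]→  2·5^5 + 2·5^2 + 2·5 + 1 = 6311  −1 ⇒ G_3=6310
G_3=6310  [base 5] 2·5^5 + 2·5^2 + 2·5  →[5↦6]→  2·6^6 + 2·6^2 + 2·6 = 93396  −1 ⇒ G_4=93395
G_4=93395  [base 6] 2·6^6 + 2·6^2 + 6 + 5  →[6↦7]→  2·7^7 + 2·7^2 + 7 + 5 = 1647196  −1 ⇒ G_5=1647195

ω^ω·2 + ω^2·2 + ω + 5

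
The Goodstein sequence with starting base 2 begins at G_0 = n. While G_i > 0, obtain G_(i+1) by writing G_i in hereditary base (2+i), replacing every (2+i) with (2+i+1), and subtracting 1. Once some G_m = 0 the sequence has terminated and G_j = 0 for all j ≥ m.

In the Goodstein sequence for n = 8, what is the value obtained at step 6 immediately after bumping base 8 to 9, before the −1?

step 0: 8 = 2^(2 + 1); sub 3 for 2: 3^(3 + 1); = 81; G_1 = 81−1 = 80
step 1: 80 = 2·3^3 + 2·3^2 + 2·3 + 2; sub 4 for 3: 2·4^4 + 2·4^2 + 2·4 + 2; = 554; G_2 = 554−1 = 553
step 2: 553 = 2·4^4 + 2·4^2 + 2·4 + 1; sub 5 for 4: 2·5^5 + 2·5^2 + 2·5 + 1; = 6311; G_3 = 6311−1 = 6310
step 3: 6310 = 2·5^5 + 2·5^2 + 2·5; sub 6 for 5: 2·6^6 + 2·6^2 + 2·6; = 93396; G_4 = 93396−1 = 93395
step 4: 93395 = 2·6^6 + 2·6^2 + 6 + 5; sub 7 for 6: 2·7^7 + 2·7^2 + 7 + 5; = 1647196; G_5 = 1647196−1 = 1647195
step 5: 1647195 = 2·7^7 + 2·7^2 + 7 + 4; sub 8 for 7: 2·8^8 + 2·8^2 + 8 + 4; = 33554572; G_6 = 33554572−1 = 33554571
step 6: 33554571 = 2·8^8 + 2·8^2 + 8 + 3; sub 9 for 8: 2·9^9 + 2·9^2 + 9 + 3; = 774841152; G_7 = 774841152−1 = 774841151

774841152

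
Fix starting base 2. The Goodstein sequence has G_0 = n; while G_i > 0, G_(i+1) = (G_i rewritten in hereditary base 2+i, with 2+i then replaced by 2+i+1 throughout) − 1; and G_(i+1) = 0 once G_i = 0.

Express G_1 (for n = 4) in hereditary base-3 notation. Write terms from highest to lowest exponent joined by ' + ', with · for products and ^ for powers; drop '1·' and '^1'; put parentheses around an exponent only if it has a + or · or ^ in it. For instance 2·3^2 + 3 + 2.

2·3^2 + 2·3 + 2

i=0: 4 = 2^2 (b=2); 2→3: 3^3 = 27; 27−1 = 26
i=1: 26 = 2·3^2 + 2·3 + 2 (b=3); 3→4: 2·4^2 + 2·4 + 2 = 42; 42−1 = 41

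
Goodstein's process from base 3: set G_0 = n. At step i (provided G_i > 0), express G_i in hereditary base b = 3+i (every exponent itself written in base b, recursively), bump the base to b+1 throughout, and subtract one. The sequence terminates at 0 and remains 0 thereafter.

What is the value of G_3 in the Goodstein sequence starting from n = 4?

3

step 0: 4 = 3 + 1; sub 4 for 3: 4 + 1; = 5; G_1 = 5−1 = 4
step 1: 4 = 4; sub 5 for 4: 5; = 5; G_2 = 5−1 = 4
step 2: 4 = 4; sub 6 for 5: 4; = 4; G_3 = 4−1 = 3
step 3: 3 = 3; sub 7 for 6: 3; = 3; G_4 = 3−1 = 2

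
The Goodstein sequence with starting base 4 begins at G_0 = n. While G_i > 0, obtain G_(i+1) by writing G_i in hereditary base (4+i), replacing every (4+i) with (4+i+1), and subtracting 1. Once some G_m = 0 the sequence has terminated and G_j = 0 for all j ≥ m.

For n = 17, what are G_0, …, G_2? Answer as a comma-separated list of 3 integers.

17, 25, 35

17 —HB4→ 4^2 + 1 —bump→ 5^2 + 1 = 26 —(−1)→ 25
25 —HB5→ 5^2 —bump→ 6^2 = 36 —(−1)→ 35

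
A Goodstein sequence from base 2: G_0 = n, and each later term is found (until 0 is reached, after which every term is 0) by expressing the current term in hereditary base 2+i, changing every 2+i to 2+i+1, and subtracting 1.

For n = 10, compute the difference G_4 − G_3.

10 —HB2→ 2^(2 + 1) + 2 —bump→ 3^(3 + 1) + 3 = 84 —(−1)→ 83
83 —HB3→ 3^(3 + 1) + 2 —bump→ 4^(4 + 1) + 2 = 1026 —(−1)→ 1025
1025 —HB4→ 4^(4 + 1) + 1 —bump→ 5^(5 + 1) + 1 = 15626 —(−1)→ 15625
15625 —HB5→ 5^(5 + 1) —bump→ 6^(6 + 1) = 279936 —(−1)→ 279935

264310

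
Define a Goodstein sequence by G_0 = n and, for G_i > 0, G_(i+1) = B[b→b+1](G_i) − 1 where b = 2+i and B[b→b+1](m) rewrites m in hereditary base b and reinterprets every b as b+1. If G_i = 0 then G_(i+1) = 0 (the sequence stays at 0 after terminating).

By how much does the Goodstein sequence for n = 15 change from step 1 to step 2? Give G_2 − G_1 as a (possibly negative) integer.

1172

step 0: 15 = 2^(2 + 1) + 2^2 + 2 + 1; sub 3 for 2: 3^(3 + 1) + 3^3 + 3 + 1; = 112; G_1 = 112−1 = 111
step 1: 111 = 3^(3 + 1) + 3^3 + 3; sub 4 for 3: 4^(4 + 1) + 4^4 + 4; = 1284; G_2 = 1284−1 = 1283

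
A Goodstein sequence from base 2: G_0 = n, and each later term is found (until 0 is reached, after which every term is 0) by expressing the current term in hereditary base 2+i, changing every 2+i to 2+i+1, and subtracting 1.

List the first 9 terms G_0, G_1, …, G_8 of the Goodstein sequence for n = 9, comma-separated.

base 2: 9 = 2^(2 + 1) + 1; at 3: 3^(3 + 1) + 1 = 82; next = 81
base 3: 81 = 3^(3 + 1); at 4: 4^(4 + 1) = 1024; next = 1023
base 4: 1023 = 3·4^4 + 3·4^3 + 3·4^2 + 3·4 + 3; at 5: 3·5^5 + 3·5^3 + 3·5^2 + 3·5 + 3 = 9843; next = 9842
base 5: 9842 = 3·5^5 + 3·5^3 + 3·5^2 + 3·5 + 2; at 6: 3·6^6 + 3·6^3 + 3·6^2 + 3·6 + 2 = 140744; next = 140743
base 6: 140743 = 3·6^6 + 3·6^3 + 3·6^2 + 3·6 + 1; at 7: 3·7^7 + 3·7^3 + 3·7^2 + 3·7 + 1 = 2471827; next = 2471826
base 7: 2471826 = 3·7^7 + 3·7^3 + 3·7^2 + 3·7; at 8: 3·8^8 + 3·8^3 + 3·8^2 + 3·8 = 50333400; next = 50333399
base 8: 50333399 = 3·8^8 + 3·8^3 + 3·8^2 + 2·8 + 7; at 9: 3·9^9 + 3·9^3 + 3·9^2 + 2·9 + 7 = 1162263922; next = 1162263921
base 9: 1162263921 = 3·9^9 + 3·9^3 + 3·9^2 + 2·9 + 6; at 10: 3·10^10 + 3·10^3 + 3·10^2 + 2·10 + 6 = 30000003326; next = 30000003325

9, 81, 1023, 9842, 140743, 2471826, 50333399, 1162263921, 30000003325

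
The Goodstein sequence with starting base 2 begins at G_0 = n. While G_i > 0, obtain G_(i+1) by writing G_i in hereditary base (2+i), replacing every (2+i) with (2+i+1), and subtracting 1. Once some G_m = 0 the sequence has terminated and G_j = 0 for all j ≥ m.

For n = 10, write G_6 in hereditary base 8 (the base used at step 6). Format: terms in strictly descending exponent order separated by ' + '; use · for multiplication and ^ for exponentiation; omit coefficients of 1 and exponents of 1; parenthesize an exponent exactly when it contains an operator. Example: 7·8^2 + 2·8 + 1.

5·8^8 + 5·8^5 + 5·8^4 + 5·8^3 + 5·8^2 + 5·8 + 3

[0] 10 ≡ 2^(2 + 1) + 2 (base 2). Lift 3: 84. −1: 83.
[1] 83 ≡ 3^(3 + 1) + 2 (base 3). Lift 4: 1026. −1: 1025.
[2] 1025 ≡ 4^(4 + 1) + 1 (base 4). Lift 5: 15626. −1: 15625.
[3] 15625 ≡ 5^(5 + 1) (base 5). Lift 6: 279936. −1: 279935.
[4] 279935 ≡ 5·6^6 + 5·6^5 + 5·6^4 + 5·6^3 + 5·6^2 + 5·6 + 5 (base 6). Lift 7: 4215755. −1: 4215754.
[5] 4215754 ≡ 5·7^7 + 5·7^5 + 5·7^4 + 5·7^3 + 5·7^2 + 5·7 + 4 (base 7). Lift 8: 84073324. −1: 84073323.
[6] 84073323 ≡ 5·8^8 + 5·8^5 + 5·8^4 + 5·8^3 + 5·8^2 + 5·8 + 3 (base 8). Lift 9: 1937434593. −1: 1937434592.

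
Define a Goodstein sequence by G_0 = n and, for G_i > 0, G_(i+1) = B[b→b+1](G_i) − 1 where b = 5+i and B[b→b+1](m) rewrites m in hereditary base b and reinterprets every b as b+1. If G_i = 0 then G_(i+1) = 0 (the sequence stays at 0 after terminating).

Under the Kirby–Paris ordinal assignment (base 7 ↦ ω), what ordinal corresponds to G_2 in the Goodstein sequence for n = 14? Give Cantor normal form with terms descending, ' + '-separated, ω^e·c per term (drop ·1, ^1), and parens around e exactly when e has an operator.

ω·2 + 2

14 —HB5→ 2·5 + 4 —bump→ 2·6 + 4 = 16 —(−1)→ 15
15 —HB6→ 2·6 + 3 —bump→ 2·7 + 3 = 17 —(−1)→ 16
16 —HB7→ 2·7 + 2 —bump→ 2·8 + 2 = 18 —(−1)→ 17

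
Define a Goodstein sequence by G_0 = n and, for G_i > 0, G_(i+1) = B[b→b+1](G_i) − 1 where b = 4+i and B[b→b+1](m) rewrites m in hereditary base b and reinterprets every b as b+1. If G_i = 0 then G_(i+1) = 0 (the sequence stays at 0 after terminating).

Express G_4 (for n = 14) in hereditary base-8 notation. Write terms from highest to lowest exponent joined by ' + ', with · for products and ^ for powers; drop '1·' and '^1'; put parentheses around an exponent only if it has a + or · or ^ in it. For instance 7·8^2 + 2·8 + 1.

i=0: 14 = 3·4 + 2 (b=4); 4→5: 3·5 + 2 = 17; 17−1 = 16
i=1: 16 = 3·5 + 1 (b=5); 5→6: 3·6 + 1 = 19; 19−1 = 18
i=2: 18 = 3·6 (b=6); 6→7: 3·7 = 21; 21−1 = 20
i=3: 20 = 2·7 + 6 (b=7); 7→8: 2·8 + 6 = 22; 22−1 = 21
i=4: 21 = 2·8 + 5 (b=8); 8→9: 2·9 + 5 = 23; 23−1 = 22

2·8 + 5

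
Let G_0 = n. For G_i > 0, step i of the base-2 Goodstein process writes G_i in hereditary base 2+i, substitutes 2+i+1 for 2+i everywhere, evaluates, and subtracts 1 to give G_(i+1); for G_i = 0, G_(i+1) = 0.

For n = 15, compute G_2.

(0) 15|_2 = 2^(2 + 1) + 2^2 + 2 + 1 ↦ 3^(3 + 1) + 3^3 + 3 + 1|_3 = 112 ⇒ 111
(1) 111|_3 = 3^(3 + 1) + 3^3 + 3 ↦ 4^(4 + 1) + 4^4 + 4|_4 = 1284 ⇒ 1283
(2) 1283|_4 = 4^(4 + 1) + 4^4 + 3 ↦ 5^(5 + 1) + 5^5 + 3|_5 = 18753 ⇒ 18752

1283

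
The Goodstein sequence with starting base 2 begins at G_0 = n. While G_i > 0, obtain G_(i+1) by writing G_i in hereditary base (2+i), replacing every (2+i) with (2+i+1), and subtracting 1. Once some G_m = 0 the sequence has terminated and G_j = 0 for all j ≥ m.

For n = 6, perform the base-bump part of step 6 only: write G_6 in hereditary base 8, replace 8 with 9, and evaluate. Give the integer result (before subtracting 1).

332148

G_0=6  [base 2] 2^2 + 2  →[2↦3]→  3^3 + 3 = 30  −1 ⇒ G_1=29
G_1=29  [base 3] 3^3 + 2  →[3↦4]→  4^4 + 2 = 258  −1 ⇒ G_2=257
G_2=257  [base 4] 4^4 + 1  →[4↦5]→  5^5 + 1 = 3126  −1 ⇒ G_3=3125
G_3=3125  [base 5] 5^5  →[5↦6]→  6^6 = 46656  −1 ⇒ G_4=46655
G_4=46655  [base 6] 5·6^5 + 5·6^4 + 5·6^3 + 5·6^2 + 5·6 + 5  →[6↦7]→  5·7^5 + 5·7^4 + 5·7^3 + 5·7^2 + 5·7 + 5 = 98040  −1 ⇒ G_5=98039
G_5=98039  [base 7] 5·7^5 + 5·7^4 + 5·7^3 + 5·7^2 + 5·7 + 4  →[7↦8]→  5·8^5 + 5·8^4 + 5·8^3 + 5·8^2 + 5·8 + 4 = 187244  −1 ⇒ G_6=187243
G_6=187243  [base 8] 5·8^5 + 5·8^4 + 5·8^3 + 5·8^2 + 5·8 + 3  →[8↦9]→  5·9^5 + 5·9^4 + 5·9^3 + 5·9^2 + 5·9 + 3 = 332148  −1 ⇒ G_7=332147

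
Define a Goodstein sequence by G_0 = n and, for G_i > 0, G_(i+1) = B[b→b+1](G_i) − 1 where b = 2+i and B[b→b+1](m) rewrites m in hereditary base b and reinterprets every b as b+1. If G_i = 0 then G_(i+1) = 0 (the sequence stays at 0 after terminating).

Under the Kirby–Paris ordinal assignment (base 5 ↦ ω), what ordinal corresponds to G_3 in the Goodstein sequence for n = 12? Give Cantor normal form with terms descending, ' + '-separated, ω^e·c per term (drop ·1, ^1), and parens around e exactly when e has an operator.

base 2: 12 = 2^(2 + 1) + 2^2; at 3: 3^(3 + 1) + 3^3 = 108; next = 107
base 3: 107 = 3^(3 + 1) + 2·3^2 + 2·3 + 2; at 4: 4^(4 + 1) + 2·4^2 + 2·4 + 2 = 1066; next = 1065
base 4: 1065 = 4^(4 + 1) + 2·4^2 + 2·4 + 1; at 5: 5^(5 + 1) + 2·5^2 + 2·5 + 1 = 15686; next = 15685
base 5: 15685 = 5^(5 + 1) + 2·5^2 + 2·5; at 6: 6^(6 + 1) + 2·6^2 + 2·6 = 280020; next = 280019

ω^(ω + 1) + ω^2·2 + ω·2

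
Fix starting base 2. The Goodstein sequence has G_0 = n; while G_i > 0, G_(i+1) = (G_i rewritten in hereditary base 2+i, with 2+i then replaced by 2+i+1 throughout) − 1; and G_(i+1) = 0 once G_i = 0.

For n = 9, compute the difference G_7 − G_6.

9 —HB2→ 2^(2 + 1) + 1 —bump→ 3^(3 + 1) + 1 = 82 —(−1)→ 81
81 —HB3→ 3^(3 + 1) —bump→ 4^(4 + 1) = 1024 —(−1)→ 1023
1023 —HB4→ 3·4^4 + 3·4^3 + 3·4^2 + 3·4 + 3 —bump→ 3·5^5 + 3·5^3 + 3·5^2 + 3·5 + 3 = 9843 —(−1)→ 9842
9842 —HB5→ 3·5^5 + 3·5^3 + 3·5^2 + 3·5 + 2 —bump→ 3·6^6 + 3·6^3 + 3·6^2 + 3·6 + 2 = 140744 —(−1)→ 140743
140743 —HB6→ 3·6^6 + 3·6^3 + 3·6^2 + 3·6 + 1 —bump→ 3·7^7 + 3·7^3 + 3·7^2 + 3·7 + 1 = 2471827 —(−1)→ 2471826
2471826 —HB7→ 3·7^7 + 3·7^3 + 3·7^2 + 3·7 —bump→ 3·8^8 + 3·8^3 + 3·8^2 + 3·8 = 50333400 —(−1)→ 50333399
50333399 —HB8→ 3·8^8 + 3·8^3 + 3·8^2 + 2·8 + 7 —bump→ 3·9^9 + 3·9^3 + 3·9^2 + 2·9 + 7 = 1162263922 —(−1)→ 1162263921

1111930522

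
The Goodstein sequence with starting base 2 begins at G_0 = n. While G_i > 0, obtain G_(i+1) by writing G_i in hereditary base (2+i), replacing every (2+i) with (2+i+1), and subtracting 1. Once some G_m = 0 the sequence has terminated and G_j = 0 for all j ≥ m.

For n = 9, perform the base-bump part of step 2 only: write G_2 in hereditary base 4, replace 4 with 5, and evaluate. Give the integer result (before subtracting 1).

G_0=9  [base 2] 2^(2 + 1) + 1  →[2↦3]→  3^(3 + 1) + 1 = 82  −1 ⇒ G_1=81
G_1=81  [base 3] 3^(3 + 1)  →[3↦4]→  4^(4 + 1) = 1024  −1 ⇒ G_2=1023

9843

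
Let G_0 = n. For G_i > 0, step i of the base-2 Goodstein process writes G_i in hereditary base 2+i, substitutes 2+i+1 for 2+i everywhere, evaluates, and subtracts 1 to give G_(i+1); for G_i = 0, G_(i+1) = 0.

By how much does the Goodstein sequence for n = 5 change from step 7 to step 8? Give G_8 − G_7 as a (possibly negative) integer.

G_0=5  [base 2] 2^2 + 1  →[2↦3]→  3^3 + 1 = 28  −1 ⇒ G_1=27
G_1=27  [base 3] 3^3  →[3↦4]→  4^4 = 256  −1 ⇒ G_2=255
G_2=255  [base 4] 3·4^3 + 3·4^2 + 3·4 + 3  →[4↦5]→  3·5^3 + 3·5^2 + 3·5 + 3 = 468  −1 ⇒ G_3=467
G_3=467  [base 5] 3·5^3 + 3·5^2 + 3·5 + 2  →[5↦6]→  3·6^3 + 3·6^2 + 3·6 + 2 = 776  −1 ⇒ G_4=775
G_4=775  [base 6] 3·6^3 + 3·6^2 + 3·6 + 1  →[6↦7]→  3·7^3 + 3·7^2 + 3·7 + 1 = 1198  −1 ⇒ G_5=1197
G_5=1197  [base 7] 3·7^3 + 3·7^2 + 3·7  →[7↦8]→  3·8^3 + 3·8^2 + 3·8 = 1752  −1 ⇒ G_6=1751
G_6=1751  [base 8] 3·8^3 + 3·8^2 + 2·8 + 7  →[8↦9]→  3·9^3 + 3·9^2 + 2·9 + 7 = 2455  −1 ⇒ G_7=2454
G_7=2454  [base 9] 3·9^3 + 3·9^2 + 2·9 + 6  →[9↦10]→  3·10^3 + 3·10^2 + 2·10 + 6 = 3326  −1 ⇒ G_8=3325

871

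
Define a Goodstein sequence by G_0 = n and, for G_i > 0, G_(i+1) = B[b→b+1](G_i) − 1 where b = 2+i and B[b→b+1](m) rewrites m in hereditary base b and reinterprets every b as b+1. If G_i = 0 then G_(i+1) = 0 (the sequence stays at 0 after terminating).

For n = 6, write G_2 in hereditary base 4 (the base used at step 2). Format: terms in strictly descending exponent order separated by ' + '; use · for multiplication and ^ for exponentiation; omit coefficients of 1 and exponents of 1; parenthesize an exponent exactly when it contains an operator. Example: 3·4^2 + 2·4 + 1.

[0] 6 ≡ 2^2 + 2 (base 2). Lift 3: 30. −1: 29.
[1] 29 ≡ 3^3 + 2 (base 3). Lift 4: 258. −1: 257.

4^4 + 1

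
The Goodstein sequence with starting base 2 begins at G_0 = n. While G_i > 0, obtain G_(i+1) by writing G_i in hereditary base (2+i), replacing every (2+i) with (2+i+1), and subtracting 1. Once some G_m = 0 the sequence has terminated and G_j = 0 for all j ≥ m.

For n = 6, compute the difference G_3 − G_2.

2868

base 2: 6 = 2^2 + 2; at 3: 3^3 + 3 = 30; next = 29
base 3: 29 = 3^3 + 2; at 4: 4^4 + 2 = 258; next = 257
base 4: 257 = 4^4 + 1; at 5: 5^5 + 1 = 3126; next = 3125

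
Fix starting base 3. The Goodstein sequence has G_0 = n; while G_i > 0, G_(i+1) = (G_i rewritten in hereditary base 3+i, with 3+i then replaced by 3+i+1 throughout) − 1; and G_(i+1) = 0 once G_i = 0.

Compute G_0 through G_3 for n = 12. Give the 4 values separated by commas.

[0] 12 ≡ 3^2 + 3 (base 3). Lift 4: 20. −1: 19.
[1] 19 ≡ 4^2 + 3 (base 4). Lift 5: 28. −1: 27.
[2] 27 ≡ 5^2 + 2 (base 5). Lift 6: 38. −1: 37.

12, 19, 27, 37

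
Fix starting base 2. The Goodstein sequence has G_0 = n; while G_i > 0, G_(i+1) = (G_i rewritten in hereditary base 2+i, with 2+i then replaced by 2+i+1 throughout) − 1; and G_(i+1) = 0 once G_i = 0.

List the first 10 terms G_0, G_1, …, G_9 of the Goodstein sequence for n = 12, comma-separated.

12, 107, 1065, 15685, 280019, 5764910, 134217867, 3486784574, 100000000211, 3138428376974

G_0 = 12. HB_2(12) = 2^(2 + 1) + 2^2. Bump = 108. G_1 = 107.
G_1 = 107. HB_3(107) = 3^(3 + 1) + 2·3^2 + 2·3 + 2. Bump = 1066. G_2 = 1065.
G_2 = 1065. HB_4(1065) = 4^(4 + 1) + 2·4^2 + 2·4 + 1. Bump = 15686. G_3 = 15685.
G_3 = 15685. HB_5(15685) = 5^(5 + 1) + 2·5^2 + 2·5. Bump = 280020. G_4 = 280019.
G_4 = 280019. HB_6(280019) = 6^(6 + 1) + 2·6^2 + 6 + 5. Bump = 5764911. G_5 = 5764910.
G_5 = 5764910. HB_7(5764910) = 7^(7 + 1) + 2·7^2 + 7 + 4. Bump = 134217868. G_6 = 134217867.
G_6 = 134217867. HB_8(134217867) = 8^(8 + 1) + 2·8^2 + 8 + 3. Bump = 3486784575. G_7 = 3486784574.
G_7 = 3486784574. HB_9(3486784574) = 9^(9 + 1) + 2·9^2 + 9 + 2. Bump = 100000000212. G_8 = 100000000211.
G_8 = 100000000211. HB_10(100000000211) = 10^(10 + 1) + 2·10^2 + 10 + 1. Bump = 3138428376975. G_9 = 3138428376974.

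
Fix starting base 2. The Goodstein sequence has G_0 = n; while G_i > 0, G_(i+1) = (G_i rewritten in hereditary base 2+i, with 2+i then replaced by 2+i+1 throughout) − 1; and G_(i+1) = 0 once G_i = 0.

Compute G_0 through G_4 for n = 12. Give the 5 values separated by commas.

12, 107, 1065, 15685, 280019

i=0: 12 = 2^(2 + 1) + 2^2 (b=2); 2→3: 3^(3 + 1) + 3^3 = 108; 108−1 = 107
i=1: 107 = 3^(3 + 1) + 2·3^2 + 2·3 + 2 (b=3); 3→4: 4^(4 + 1) + 2·4^2 + 2·4 + 2 = 1066; 1066−1 = 1065
i=2: 1065 = 4^(4 + 1) + 2·4^2 + 2·4 + 1 (b=4); 4→5: 5^(5 + 1) + 2·5^2 + 2·5 + 1 = 15686; 15686−1 = 15685
i=3: 15685 = 5^(5 + 1) + 2·5^2 + 2·5 (b=5); 5→6: 6^(6 + 1) + 2·6^2 + 2·6 = 280020; 280020−1 = 280019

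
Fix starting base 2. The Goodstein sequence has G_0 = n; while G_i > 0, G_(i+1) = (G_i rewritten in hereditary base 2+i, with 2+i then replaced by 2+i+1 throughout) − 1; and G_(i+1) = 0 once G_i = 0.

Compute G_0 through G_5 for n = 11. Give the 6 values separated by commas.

11, 84, 1027, 15627, 279937, 5764801

G_0=11  [base 2] 2^(2 + 1) + 2 + 1  →[2↦3]→  3^(3 + 1) + 3 + 1 = 85  −1 ⇒ G_1=84
G_1=84  [base 3] 3^(3 + 1) + 3  →[3↦4]→  4^(4 + 1) + 4 = 1028  −1 ⇒ G_2=1027
G_2=1027  [base 4] 4^(4 + 1) + 3  →[4↦5]→  5^(5 + 1) + 3 = 15628  −1 ⇒ G_3=15627
G_3=15627  [base 5] 5^(5 + 1) + 2  →[5↦6]→  6^(6 + 1) + 2 = 279938  −1 ⇒ G_4=279937
G_4=279937  [base 6] 6^(6 + 1) + 1  →[6↦7]→  7^(7 + 1) + 1 = 5764802  −1 ⇒ G_5=5764801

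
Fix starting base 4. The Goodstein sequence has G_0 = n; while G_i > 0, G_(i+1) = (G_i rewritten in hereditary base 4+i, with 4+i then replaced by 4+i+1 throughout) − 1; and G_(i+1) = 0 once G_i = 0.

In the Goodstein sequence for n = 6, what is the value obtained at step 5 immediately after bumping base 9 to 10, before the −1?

G_0=6  [base 4] 4 + 2  →[4↦5]→  5 + 2 = 7  −1 ⇒ G_1=6
G_1=6  [base 5] 5 + 1  →[5↦6]→  6 + 1 = 7  −1 ⇒ G_2=6
G_2=6  [base 6] 6  →[6↦7]→  7 = 7  −1 ⇒ G_3=6
G_3=6  [base 7] 6  →[7↦8]→  6 = 6  −1 ⇒ G_4=5
G_4=5  [base 8] 5  →[8↦9]→  5 = 5  −1 ⇒ G_5=4
G_5=4  [base 9] 4  →[9↦10]→  4 = 4  −1 ⇒ G_6=3

4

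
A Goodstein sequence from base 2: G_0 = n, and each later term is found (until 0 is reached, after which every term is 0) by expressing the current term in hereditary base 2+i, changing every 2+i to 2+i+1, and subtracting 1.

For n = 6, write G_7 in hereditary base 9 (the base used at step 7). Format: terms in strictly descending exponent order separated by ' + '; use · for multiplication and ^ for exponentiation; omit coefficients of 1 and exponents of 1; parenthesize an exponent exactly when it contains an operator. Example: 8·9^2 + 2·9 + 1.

5·9^5 + 5·9^4 + 5·9^3 + 5·9^2 + 5·9 + 2

G_0 = 6. HB_2(6) = 2^2 + 2. Bump = 30. G_1 = 29.
G_1 = 29. HB_3(29) = 3^3 + 2. Bump = 258. G_2 = 257.
G_2 = 257. HB_4(257) = 4^4 + 1. Bump = 3126. G_3 = 3125.
G_3 = 3125. HB_5(3125) = 5^5. Bump = 46656. G_4 = 46655.
G_4 = 46655. HB_6(46655) = 5·6^5 + 5·6^4 + 5·6^3 + 5·6^2 + 5·6 + 5. Bump = 98040. G_5 = 98039.
G_5 = 98039. HB_7(98039) = 5·7^5 + 5·7^4 + 5·7^3 + 5·7^2 + 5·7 + 4. Bump = 187244. G_6 = 187243.
G_6 = 187243. HB_8(187243) = 5·8^5 + 5·8^4 + 5·8^3 + 5·8^2 + 5·8 + 3. Bump = 332148. G_7 = 332147.
G_7 = 332147. HB_9(332147) = 5·9^5 + 5·9^4 + 5·9^3 + 5·9^2 + 5·9 + 2. Bump = 555552. G_8 = 555551.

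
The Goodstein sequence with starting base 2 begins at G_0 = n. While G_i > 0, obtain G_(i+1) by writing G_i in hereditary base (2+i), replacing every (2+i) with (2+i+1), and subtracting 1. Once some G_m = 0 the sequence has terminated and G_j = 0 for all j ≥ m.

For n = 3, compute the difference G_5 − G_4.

(0) 3|_2 = 2 + 1 ↦ 3 + 1|_3 = 4 ⇒ 3
(1) 3|_3 = 3 ↦ 4|_4 = 4 ⇒ 3
(2) 3|_4 = 3 ↦ 3|_5 = 3 ⇒ 2
(3) 2|_5 = 2 ↦ 2|_6 = 2 ⇒ 1
(4) 1|_6 = 1 ↦ 1|_7 = 1 ⇒ 0

-1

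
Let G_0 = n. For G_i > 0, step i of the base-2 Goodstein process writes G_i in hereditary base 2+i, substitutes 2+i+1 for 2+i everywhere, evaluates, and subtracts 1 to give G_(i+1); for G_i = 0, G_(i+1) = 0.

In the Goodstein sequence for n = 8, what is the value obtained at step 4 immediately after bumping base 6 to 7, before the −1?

1647196

(0) 8|_2 = 2^(2 + 1) ↦ 3^(3 + 1)|_3 = 81 ⇒ 80
(1) 80|_3 = 2·3^3 + 2·3^2 + 2·3 + 2 ↦ 2·4^4 + 2·4^2 + 2·4 + 2|_4 = 554 ⇒ 553
(2) 553|_4 = 2·4^4 + 2·4^2 + 2·4 + 1 ↦ 2·5^5 + 2·5^2 + 2·5 + 1|_5 = 6311 ⇒ 6310
(3) 6310|_5 = 2·5^5 + 2·5^2 + 2·5 ↦ 2·6^6 + 2·6^2 + 2·6|_6 = 93396 ⇒ 93395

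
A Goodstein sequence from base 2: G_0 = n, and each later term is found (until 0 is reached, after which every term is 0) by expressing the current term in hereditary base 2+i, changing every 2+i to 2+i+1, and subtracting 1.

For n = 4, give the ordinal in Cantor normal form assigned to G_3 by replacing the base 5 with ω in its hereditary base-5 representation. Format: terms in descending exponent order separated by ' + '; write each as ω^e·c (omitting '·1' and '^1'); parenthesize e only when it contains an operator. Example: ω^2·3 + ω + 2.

base 2: 4 = 2^2; at 3: 3^3 = 27; next = 26
base 3: 26 = 2·3^2 + 2·3 + 2; at 4: 2·4^2 + 2·4 + 2 = 42; next = 41
base 4: 41 = 2·4^2 + 2·4 + 1; at 5: 2·5^2 + 2·5 + 1 = 61; next = 60
base 5: 60 = 2·5^2 + 2·5; at 6: 2·6^2 + 2·6 = 84; next = 83

ω^2·2 + ω·2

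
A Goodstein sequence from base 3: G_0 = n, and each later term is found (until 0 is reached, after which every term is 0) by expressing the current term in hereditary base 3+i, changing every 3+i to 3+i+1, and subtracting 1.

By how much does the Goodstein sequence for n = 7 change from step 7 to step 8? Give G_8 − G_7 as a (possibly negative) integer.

-1

G_0 = 7. HB_3(7) = 2·3 + 1. Bump = 9. G_1 = 8.
G_1 = 8. HB_4(8) = 2·4. Bump = 10. G_2 = 9.
G_2 = 9. HB_5(9) = 5 + 4. Bump = 10. G_3 = 9.
G_3 = 9. HB_6(9) = 6 + 3. Bump = 10. G_4 = 9.
G_4 = 9. HB_7(9) = 7 + 2. Bump = 10. G_5 = 9.
G_5 = 9. HB_8(9) = 8 + 1. Bump = 10. G_6 = 9.
G_6 = 9. HB_9(9) = 9. Bump = 10. G_7 = 9.
G_7 = 9. HB_10(9) = 9. Bump = 9. G_8 = 8.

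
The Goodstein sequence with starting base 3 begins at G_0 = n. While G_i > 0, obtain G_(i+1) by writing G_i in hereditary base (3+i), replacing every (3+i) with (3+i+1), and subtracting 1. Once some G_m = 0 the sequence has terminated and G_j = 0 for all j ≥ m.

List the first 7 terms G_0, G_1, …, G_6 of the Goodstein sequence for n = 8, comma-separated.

8, 9, 10, 11, 11, 11, 11

i=0: 8 = 2·3 + 2 (b=3); 3→4: 2·4 + 2 = 10; 10−1 = 9
i=1: 9 = 2·4 + 1 (b=4); 4→5: 2·5 + 1 = 11; 11−1 = 10
i=2: 10 = 2·5 (b=5); 5→6: 2·6 = 12; 12−1 = 11
i=3: 11 = 6 + 5 (b=6); 6→7: 7 + 5 = 12; 12−1 = 11
i=4: 11 = 7 + 4 (b=7); 7→8: 8 + 4 = 12; 12−1 = 11
i=5: 11 = 8 + 3 (b=8); 8→9: 9 + 3 = 12; 12−1 = 11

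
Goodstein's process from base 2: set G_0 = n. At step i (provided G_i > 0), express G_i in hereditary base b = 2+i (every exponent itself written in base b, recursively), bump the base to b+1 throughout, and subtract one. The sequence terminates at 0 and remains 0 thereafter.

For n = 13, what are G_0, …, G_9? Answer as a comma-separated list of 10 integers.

13, 108, 1279, 16092, 280711, 5765998, 134219479, 3486786855, 100000003325, 3138428381103

13 —HB2→ 2^(2 + 1) + 2^2 + 1 —bump→ 3^(3 + 1) + 3^3 + 1 = 109 —(−1)→ 108
108 —HB3→ 3^(3 + 1) + 3^3 —bump→ 4^(4 + 1) + 4^4 = 1280 —(−1)→ 1279
1279 —HB4→ 4^(4 + 1) + 3·4^3 + 3·4^2 + 3·4 + 3 —bump→ 5^(5 + 1) + 3·5^3 + 3·5^2 + 3·5 + 3 = 16093 —(−1)→ 16092
16092 —HB5→ 5^(5 + 1) + 3·5^3 + 3·5^2 + 3·5 + 2 —bump→ 6^(6 + 1) + 3·6^3 + 3·6^2 + 3·6 + 2 = 280712 —(−1)→ 280711
280711 —HB6→ 6^(6 + 1) + 3·6^3 + 3·6^2 + 3·6 + 1 —bump→ 7^(7 + 1) + 3·7^3 + 3·7^2 + 3·7 + 1 = 5765999 —(−1)→ 5765998
5765998 —HB7→ 7^(7 + 1) + 3·7^3 + 3·7^2 + 3·7 —bump→ 8^(8 + 1) + 3·8^3 + 3·8^2 + 3·8 = 134219480 —(−1)→ 134219479
134219479 —HB8→ 8^(8 + 1) + 3·8^3 + 3·8^2 + 2·8 + 7 —bump→ 9^(9 + 1) + 3·9^3 + 3·9^2 + 2·9 + 7 = 3486786856 —(−1)→ 3486786855
3486786855 —HB9→ 9^(9 + 1) + 3·9^3 + 3·9^2 + 2·9 + 6 —bump→ 10^(10 + 1) + 3·10^3 + 3·10^2 + 2·10 + 6 = 100000003326 —(−1)→ 100000003325
100000003325 —HB10→ 10^(10 + 1) + 3·10^3 + 3·10^2 + 2·10 + 5 —bump→ 11^(11 + 1) + 3·11^3 + 3·11^2 + 2·11 + 5 = 3138428381104 —(−1)→ 3138428381103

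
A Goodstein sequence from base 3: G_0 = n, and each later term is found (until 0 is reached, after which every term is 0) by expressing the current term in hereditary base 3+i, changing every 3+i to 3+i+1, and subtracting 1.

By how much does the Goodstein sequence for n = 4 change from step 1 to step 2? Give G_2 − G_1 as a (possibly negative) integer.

4 —HB3→ 3 + 1 —bump→ 4 + 1 = 5 —(−1)→ 4
4 —HB4→ 4 —bump→ 5 = 5 —(−1)→ 4

0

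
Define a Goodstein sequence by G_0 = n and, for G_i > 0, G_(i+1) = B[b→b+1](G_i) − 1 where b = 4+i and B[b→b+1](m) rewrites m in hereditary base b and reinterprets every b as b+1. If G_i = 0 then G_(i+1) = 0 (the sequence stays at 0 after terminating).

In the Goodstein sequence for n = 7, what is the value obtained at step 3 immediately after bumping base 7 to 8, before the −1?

step 0: 7 = 4 + 3; sub 5 for 4: 5 + 3; = 8; G_1 = 8−1 = 7
step 1: 7 = 5 + 2; sub 6 for 5: 6 + 2; = 8; G_2 = 8−1 = 7
step 2: 7 = 6 + 1; sub 7 for 6: 7 + 1; = 8; G_3 = 8−1 = 7
step 3: 7 = 7; sub 8 for 7: 8; = 8; G_4 = 8−1 = 7

8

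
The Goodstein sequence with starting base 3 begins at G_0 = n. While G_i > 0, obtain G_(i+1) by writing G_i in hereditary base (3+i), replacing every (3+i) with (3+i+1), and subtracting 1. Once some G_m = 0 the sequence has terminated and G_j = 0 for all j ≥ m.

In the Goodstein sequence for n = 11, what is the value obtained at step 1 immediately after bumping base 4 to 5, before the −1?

26

step 0: 11 = 3^2 + 2; sub 4 for 3: 4^2 + 2; = 18; G_1 = 18−1 = 17
step 1: 17 = 4^2 + 1; sub 5 for 4: 5^2 + 1; = 26; G_2 = 26−1 = 25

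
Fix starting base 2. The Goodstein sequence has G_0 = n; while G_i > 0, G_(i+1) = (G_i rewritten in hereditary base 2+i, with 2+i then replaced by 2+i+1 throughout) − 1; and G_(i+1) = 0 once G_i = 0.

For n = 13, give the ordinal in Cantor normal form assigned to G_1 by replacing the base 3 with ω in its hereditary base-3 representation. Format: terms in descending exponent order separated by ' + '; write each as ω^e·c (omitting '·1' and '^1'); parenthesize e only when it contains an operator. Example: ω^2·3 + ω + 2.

ω^(ω + 1) + ω^ω

13 —HB2→ 2^(2 + 1) + 2^2 + 1 —bump→ 3^(3 + 1) + 3^3 + 1 = 109 —(−1)→ 108
108 —HB3→ 3^(3 + 1) + 3^3 —bump→ 4^(4 + 1) + 4^4 = 1280 —(−1)→ 1279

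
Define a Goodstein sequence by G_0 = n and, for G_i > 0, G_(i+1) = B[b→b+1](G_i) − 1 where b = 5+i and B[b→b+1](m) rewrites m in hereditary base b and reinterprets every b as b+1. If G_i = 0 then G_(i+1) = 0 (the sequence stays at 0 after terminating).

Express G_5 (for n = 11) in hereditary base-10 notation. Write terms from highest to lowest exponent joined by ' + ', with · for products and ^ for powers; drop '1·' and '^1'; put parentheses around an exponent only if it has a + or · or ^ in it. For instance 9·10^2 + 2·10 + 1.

10 + 3

i=0: 11 = 2·5 + 1 (b=5); 5→6: 2·6 + 1 = 13; 13−1 = 12
i=1: 12 = 2·6 (b=6); 6→7: 2·7 = 14; 14−1 = 13
i=2: 13 = 7 + 6 (b=7); 7→8: 8 + 6 = 14; 14−1 = 13
i=3: 13 = 8 + 5 (b=8); 8→9: 9 + 5 = 14; 14−1 = 13
i=4: 13 = 9 + 4 (b=9); 9→10: 10 + 4 = 14; 14−1 = 13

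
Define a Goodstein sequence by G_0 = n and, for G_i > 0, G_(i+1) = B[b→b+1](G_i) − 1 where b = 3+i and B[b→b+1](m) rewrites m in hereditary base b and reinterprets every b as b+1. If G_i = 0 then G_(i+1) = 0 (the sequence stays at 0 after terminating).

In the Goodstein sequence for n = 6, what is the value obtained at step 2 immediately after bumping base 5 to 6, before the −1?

i=0: 6 = 2·3 (b=3); 3→4: 2·4 = 8; 8−1 = 7
i=1: 7 = 4 + 3 (b=4); 4→5: 5 + 3 = 8; 8−1 = 7
i=2: 7 = 5 + 2 (b=5); 5→6: 6 + 2 = 8; 8−1 = 7

8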